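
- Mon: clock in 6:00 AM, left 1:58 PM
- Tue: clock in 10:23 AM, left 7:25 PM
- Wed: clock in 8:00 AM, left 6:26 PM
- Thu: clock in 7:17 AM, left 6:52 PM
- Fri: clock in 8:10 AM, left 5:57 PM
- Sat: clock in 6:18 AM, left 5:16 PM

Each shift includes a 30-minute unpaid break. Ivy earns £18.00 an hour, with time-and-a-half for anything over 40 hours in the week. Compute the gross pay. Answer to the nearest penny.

Mon: 6:00 AM–1:58 PM = 7 h 58 min; less 30 min break → 7 h 28 min
Tue: 10:23 AM–7:25 PM = 9 h 2 min; less 30 min break → 8 h 32 min
Wed: 8:00 AM–6:26 PM = 10 h 26 min; less 30 min break → 9 h 56 min
Thu: 7:17 AM–6:52 PM = 11 h 35 min; less 30 min break → 11 h 5 min
Fri: 8:10 AM–5:57 PM = 9 h 47 min; less 30 min break → 9 h 17 min
Sat: 6:18 AM–5:16 PM = 10 h 58 min; less 30 min break → 10 h 28 min
Total worked: 56 h 46 min = 3406 min.
Regular 40 h 0 min = 2400 min at £18.00/h; overtime 16 h 46 min = 1006 min at £27.00/h.
Pay = (2400 × £18.00 + 1006 × £27.00) ÷ 60 = £1172.70.

£1172.70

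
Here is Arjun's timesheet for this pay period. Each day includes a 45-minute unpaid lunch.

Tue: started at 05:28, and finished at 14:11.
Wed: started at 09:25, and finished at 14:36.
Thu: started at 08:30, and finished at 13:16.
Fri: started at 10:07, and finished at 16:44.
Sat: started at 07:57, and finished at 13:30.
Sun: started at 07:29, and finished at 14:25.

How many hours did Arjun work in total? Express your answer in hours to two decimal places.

33.27 hours

Tue: 05:28–14:11 = 8 h 43 min; less 45 min break → 7 h 58 min
Wed: 09:25–14:36 = 5 h 11 min; less 45 min break → 4 h 26 min
Thu: 08:30–13:16 = 4 h 46 min; less 45 min break → 4 h 1 min
Fri: 10:07–16:44 = 6 h 37 min; less 45 min break → 5 h 52 min
Sat: 07:57–13:30 = 5 h 33 min; less 45 min break → 4 h 48 min
Sun: 07:29–14:25 = 6 h 56 min; less 45 min break → 6 h 11 min
Total: 7 h 58 min + 4 h 26 min + 4 h 1 min + 5 h 52 min + 4 h 48 min + 6 h 11 min = 33 h 16 min.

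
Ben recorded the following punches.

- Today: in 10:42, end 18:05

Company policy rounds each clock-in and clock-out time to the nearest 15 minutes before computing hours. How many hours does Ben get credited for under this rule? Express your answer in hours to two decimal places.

Today: in 10:42→10:45, out 18:05→18:00; 7 h 15 min

7.25 hours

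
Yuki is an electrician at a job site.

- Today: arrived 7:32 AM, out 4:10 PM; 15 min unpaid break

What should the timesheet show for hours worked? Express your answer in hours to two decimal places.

Today: 7:32 AM–4:10 PM = 8 h 38 min; less 15 min break → 8 h 23 min

8.38 hours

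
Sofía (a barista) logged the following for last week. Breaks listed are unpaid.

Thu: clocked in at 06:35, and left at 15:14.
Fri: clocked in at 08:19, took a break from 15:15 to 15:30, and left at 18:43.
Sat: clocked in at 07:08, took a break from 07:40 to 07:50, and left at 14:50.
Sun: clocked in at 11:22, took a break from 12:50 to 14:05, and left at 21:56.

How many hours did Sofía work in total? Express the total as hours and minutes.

Thu: 06:35–15:14 = 8 h 39 min
Fri: 08:19–18:43 = 10 h 24 min; less 15 min break → 10 h 9 min
Sat: 07:08–14:50 = 7 h 42 min; less 10 min break → 7 h 32 min
Sun: 11:22–21:56 = 10 h 34 min; less 75 min break → 9 h 19 min
Total: 8 h 39 min + 10 h 9 min + 7 h 32 min + 9 h 19 min = 35 h 39 min.

35 h 39 min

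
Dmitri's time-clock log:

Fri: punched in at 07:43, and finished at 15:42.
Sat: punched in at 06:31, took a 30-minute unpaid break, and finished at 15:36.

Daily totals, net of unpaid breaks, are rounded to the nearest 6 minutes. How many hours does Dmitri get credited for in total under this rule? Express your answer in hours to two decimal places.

Fri: 07:43–15:42 = 7 h 59 min → rounds to 8 h 0 min
Sat: 06:31–15:36 = 9 h 5 min − 30 min = 8 h 35 min → rounds to 8 h 36 min
Total credited: 16 h 36 min.

16.60 hours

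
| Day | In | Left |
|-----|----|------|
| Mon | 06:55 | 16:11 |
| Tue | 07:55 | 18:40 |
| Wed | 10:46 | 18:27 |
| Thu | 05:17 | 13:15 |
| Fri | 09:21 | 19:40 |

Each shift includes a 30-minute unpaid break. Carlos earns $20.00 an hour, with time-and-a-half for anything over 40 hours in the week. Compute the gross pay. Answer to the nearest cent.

$904.50

Mon: 06:55–16:11 = 9 h 16 min; less 30 min break → 8 h 46 min
Tue: 07:55–18:40 = 10 h 45 min; less 30 min break → 10 h 15 min
Wed: 10:46–18:27 = 7 h 41 min; less 30 min break → 7 h 11 min
Thu: 05:17–13:15 = 7 h 58 min; less 30 min break → 7 h 28 min
Fri: 09:21–19:40 = 10 h 19 min; less 30 min break → 9 h 49 min
Total worked: 43 h 29 min = 2609 min.
Regular 40 h 0 min = 2400 min at $20.00/h; overtime 3 h 29 min = 209 min at $30.00/h.
Pay = (2400 × $20.00 + 209 × $30.00) ÷ 60 = $904.50.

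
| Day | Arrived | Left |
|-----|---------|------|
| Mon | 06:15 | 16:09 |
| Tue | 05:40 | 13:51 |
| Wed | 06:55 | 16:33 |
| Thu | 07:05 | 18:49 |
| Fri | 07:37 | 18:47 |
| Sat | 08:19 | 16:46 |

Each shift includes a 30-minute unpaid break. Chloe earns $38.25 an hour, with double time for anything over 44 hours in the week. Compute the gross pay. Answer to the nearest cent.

$2606.10

Mon: 06:15–16:09 = 9 h 54 min; less 30 min break → 9 h 24 min
Tue: 05:40–13:51 = 8 h 11 min; less 30 min break → 7 h 41 min
Wed: 06:55–16:33 = 9 h 38 min; less 30 min break → 9 h 8 min
Thu: 07:05–18:49 = 11 h 44 min; less 30 min break → 11 h 14 min
Fri: 07:37–18:47 = 11 h 10 min; less 30 min break → 10 h 40 min
Sat: 08:19–16:46 = 8 h 27 min; less 30 min break → 7 h 57 min
Total worked: 56 h 4 min = 3364 min.
Regular 44 h 0 min = 2640 min at $38.25/h; overtime 12 h 4 min = 724 min at $76.50/h.
Pay = (2640 × $38.25 + 724 × $76.50) ÷ 60 = $2606.10.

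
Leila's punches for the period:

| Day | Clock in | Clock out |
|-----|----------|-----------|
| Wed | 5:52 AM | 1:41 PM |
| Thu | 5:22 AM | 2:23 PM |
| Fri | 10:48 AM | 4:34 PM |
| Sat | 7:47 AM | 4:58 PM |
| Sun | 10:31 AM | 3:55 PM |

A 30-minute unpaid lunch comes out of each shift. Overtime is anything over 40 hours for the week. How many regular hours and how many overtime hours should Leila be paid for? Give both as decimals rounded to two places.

Regular 34.68 hours, overtime 0.00 hours

Wed: 5:52 AM–1:41 PM = 7 h 49 min; less 30 min break → 7 h 19 min
Thu: 5:22 AM–2:23 PM = 9 h 1 min; less 30 min break → 8 h 31 min
Fri: 10:48 AM–4:34 PM = 5 h 46 min; less 30 min break → 5 h 16 min
Sat: 7:47 AM–4:58 PM = 9 h 11 min; less 30 min break → 8 h 41 min
Sun: 10:31 AM–3:55 PM = 5 h 24 min; less 30 min break → 4 h 54 min
Total worked: 34 h 41 min = 34.68 h.
Threshold 40 h → overtime 0 h 0 min, regular 34 h 41 min.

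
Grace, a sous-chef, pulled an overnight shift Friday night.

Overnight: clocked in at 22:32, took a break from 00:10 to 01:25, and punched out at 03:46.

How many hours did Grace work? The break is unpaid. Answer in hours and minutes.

Overnight: 22:32 → midnight = 1 h 28 min; midnight → 03:46 = 3 h 46 min; span 5 h 14 min; less 75 min break → 3 h 59 min

3 h 59 min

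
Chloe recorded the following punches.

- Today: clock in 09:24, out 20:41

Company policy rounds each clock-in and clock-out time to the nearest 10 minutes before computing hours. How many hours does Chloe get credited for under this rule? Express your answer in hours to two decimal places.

11.33 hours

Today: in 09:24→09:20, out 20:41→20:40; 11 h 20 min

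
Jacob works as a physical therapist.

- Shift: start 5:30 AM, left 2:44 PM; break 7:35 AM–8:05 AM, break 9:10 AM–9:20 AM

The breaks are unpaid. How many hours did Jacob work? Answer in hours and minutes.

Shift: 5:30 AM–2:44 PM = 9 h 14 min; less 40 min break → 8 h 34 min

8 h 34 min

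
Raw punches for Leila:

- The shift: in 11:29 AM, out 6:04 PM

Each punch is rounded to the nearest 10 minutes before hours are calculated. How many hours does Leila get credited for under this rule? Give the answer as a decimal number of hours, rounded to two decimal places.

The shift: in 11:29 AM→11:30 AM, out 6:04 PM→6:00 PM; 6 h 30 min

6.50 hours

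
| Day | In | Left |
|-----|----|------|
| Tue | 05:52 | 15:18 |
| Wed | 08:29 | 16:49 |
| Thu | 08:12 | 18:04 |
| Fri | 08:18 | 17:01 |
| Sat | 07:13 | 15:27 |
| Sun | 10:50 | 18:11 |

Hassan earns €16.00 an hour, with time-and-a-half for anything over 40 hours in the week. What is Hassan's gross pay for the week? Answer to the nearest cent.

€926.40

Tue: 05:52–15:18 = 9 h 26 min
Wed: 08:29–16:49 = 8 h 20 min
Thu: 08:12–18:04 = 9 h 52 min
Fri: 08:18–17:01 = 8 h 43 min
Sat: 07:13–15:27 = 8 h 14 min
Sun: 10:50–18:11 = 7 h 21 min
Total worked: 51 h 56 min = 3116 min.
Regular 40 h 0 min = 2400 min at €16.00/h; overtime 11 h 56 min = 716 min at €24.00/h.
Pay = (2400 × €16.00 + 716 × €24.00) ÷ 60 = €926.40.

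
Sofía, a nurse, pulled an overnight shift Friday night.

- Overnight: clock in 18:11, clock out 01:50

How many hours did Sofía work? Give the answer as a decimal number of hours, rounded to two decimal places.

Overnight: 18:11 → midnight = 5 h 49 min; midnight → 01:50 = 1 h 50 min; span 7 h 39 min

7.65 hours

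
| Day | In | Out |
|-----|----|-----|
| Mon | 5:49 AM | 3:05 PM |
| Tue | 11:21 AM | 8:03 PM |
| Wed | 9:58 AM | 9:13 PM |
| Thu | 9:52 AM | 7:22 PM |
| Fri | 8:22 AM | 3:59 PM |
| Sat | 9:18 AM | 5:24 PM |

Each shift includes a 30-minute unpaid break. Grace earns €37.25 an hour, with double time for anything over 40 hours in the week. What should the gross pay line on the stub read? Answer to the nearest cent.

Mon: 5:49 AM–3:05 PM = 9 h 16 min; less 30 min break → 8 h 46 min
Tue: 11:21 AM–8:03 PM = 8 h 42 min; less 30 min break → 8 h 12 min
Wed: 9:58 AM–9:13 PM = 11 h 15 min; less 30 min break → 10 h 45 min
Thu: 9:52 AM–7:22 PM = 9 h 30 min; less 30 min break → 9 h 0 min
Fri: 8:22 AM–3:59 PM = 7 h 37 min; less 30 min break → 7 h 7 min
Sat: 9:18 AM–5:24 PM = 8 h 6 min; less 30 min break → 7 h 36 min
Total worked: 51 h 26 min = 3086 min.
Regular 40 h 0 min = 2400 min at €37.25/h; overtime 11 h 26 min = 686 min at €74.50/h.
Pay = (2400 × €37.25 + 686 × €74.50) ÷ 60 = €2341.78.

€2341.78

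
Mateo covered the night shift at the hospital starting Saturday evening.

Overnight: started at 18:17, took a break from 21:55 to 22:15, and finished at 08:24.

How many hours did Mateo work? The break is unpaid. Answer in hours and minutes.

Overnight: 18:17 → midnight = 5 h 43 min; midnight → 08:24 = 8 h 24 min; span 14 h 7 min; less 20 min break → 13 h 47 min

13 h 47 min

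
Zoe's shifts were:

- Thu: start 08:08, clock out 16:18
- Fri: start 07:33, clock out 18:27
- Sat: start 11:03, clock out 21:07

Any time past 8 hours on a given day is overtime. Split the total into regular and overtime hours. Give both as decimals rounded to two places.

Regular 24.00 hours, overtime 5.13 hours

Thu: 08:08–16:18 = 8 h 10 min
Fri: 07:33–18:27 = 10 h 54 min
Sat: 11:03–21:07 = 10 h 4 min
Thu reg 8 h 0 min / OT 0 h 10 min; Fri reg 8 h 0 min / OT 2 h 54 min; Sat reg 8 h 0 min / OT 2 h 4 min.
Totals: regular 24 h 0 min, overtime 5 h 8 min.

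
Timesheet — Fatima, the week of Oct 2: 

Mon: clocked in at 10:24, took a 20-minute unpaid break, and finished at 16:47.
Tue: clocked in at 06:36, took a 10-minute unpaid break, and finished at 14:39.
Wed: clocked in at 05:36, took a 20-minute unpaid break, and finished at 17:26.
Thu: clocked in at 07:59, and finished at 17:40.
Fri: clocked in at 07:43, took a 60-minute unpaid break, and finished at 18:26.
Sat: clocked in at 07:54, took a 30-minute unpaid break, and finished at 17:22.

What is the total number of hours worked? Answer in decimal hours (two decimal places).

53.80 hours

Mon: 10:24–16:47 = 6 h 23 min; less 20 min break → 6 h 3 min
Tue: 06:36–14:39 = 8 h 3 min; less 10 min break → 7 h 53 min
Wed: 05:36–17:26 = 11 h 50 min; less 20 min break → 11 h 30 min
Thu: 07:59–17:40 = 9 h 41 min
Fri: 07:43–18:26 = 10 h 43 min; less 60 min break → 9 h 43 min
Sat: 07:54–17:22 = 9 h 28 min; less 30 min break → 8 h 58 min
Total: 6 h 3 min + 7 h 53 min + 11 h 30 min + 9 h 41 min + 9 h 43 min + 8 h 58 min = 53 h 48 min.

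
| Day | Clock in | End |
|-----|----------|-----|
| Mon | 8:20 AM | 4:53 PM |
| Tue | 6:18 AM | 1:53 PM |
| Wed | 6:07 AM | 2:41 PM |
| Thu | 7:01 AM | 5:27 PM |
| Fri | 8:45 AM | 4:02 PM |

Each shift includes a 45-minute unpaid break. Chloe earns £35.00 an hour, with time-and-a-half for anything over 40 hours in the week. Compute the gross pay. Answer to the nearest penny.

Mon: 8:20 AM–4:53 PM = 8 h 33 min; less 45 min break → 7 h 48 min
Tue: 6:18 AM–1:53 PM = 7 h 35 min; less 45 min break → 6 h 50 min
Wed: 6:07 AM–2:41 PM = 8 h 34 min; less 45 min break → 7 h 49 min
Thu: 7:01 AM–5:27 PM = 10 h 26 min; less 45 min break → 9 h 41 min
Fri: 8:45 AM–4:02 PM = 7 h 17 min; less 45 min break → 6 h 32 min
Total worked: 38 h 40 min = 2320 min.
Regular 38 h 40 min = 2320 min at £35.00/h; overtime 0 h 0 min = 0 min at £52.50/h.
Pay = (2320 × £35.00 + 0 × £52.50) ÷ 60 = £1353.33.

£1353.33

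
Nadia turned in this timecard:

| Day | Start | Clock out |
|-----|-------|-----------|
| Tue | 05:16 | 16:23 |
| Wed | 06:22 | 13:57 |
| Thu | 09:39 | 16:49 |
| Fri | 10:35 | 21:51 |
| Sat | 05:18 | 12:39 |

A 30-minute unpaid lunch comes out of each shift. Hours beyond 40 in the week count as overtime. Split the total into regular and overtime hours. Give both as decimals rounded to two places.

Tue: 05:16–16:23 = 11 h 7 min; less 30 min break → 10 h 37 min
Wed: 06:22–13:57 = 7 h 35 min; less 30 min break → 7 h 5 min
Thu: 09:39–16:49 = 7 h 10 min; less 30 min break → 6 h 40 min
Fri: 10:35–21:51 = 11 h 16 min; less 30 min break → 10 h 46 min
Sat: 05:18–12:39 = 7 h 21 min; less 30 min break → 6 h 51 min
Total worked: 41 h 59 min = 41.98 h.
Threshold 40 h → overtime 1 h 59 min, regular 40 h 0 min.

Regular 40.00 hours, overtime 1.98 hours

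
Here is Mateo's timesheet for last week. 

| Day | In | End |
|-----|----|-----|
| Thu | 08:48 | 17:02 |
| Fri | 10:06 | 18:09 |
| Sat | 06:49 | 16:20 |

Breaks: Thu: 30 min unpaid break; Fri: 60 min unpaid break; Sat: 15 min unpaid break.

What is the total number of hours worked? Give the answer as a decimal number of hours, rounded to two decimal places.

24.05 hours

Thu: 08:48–17:02 = 8 h 14 min; less 30 min break → 7 h 44 min
Fri: 10:06–18:09 = 8 h 3 min; less 60 min break → 7 h 3 min
Sat: 06:49–16:20 = 9 h 31 min; less 15 min break → 9 h 16 min
Total: 7 h 44 min + 7 h 3 min + 9 h 16 min = 24 h 3 min.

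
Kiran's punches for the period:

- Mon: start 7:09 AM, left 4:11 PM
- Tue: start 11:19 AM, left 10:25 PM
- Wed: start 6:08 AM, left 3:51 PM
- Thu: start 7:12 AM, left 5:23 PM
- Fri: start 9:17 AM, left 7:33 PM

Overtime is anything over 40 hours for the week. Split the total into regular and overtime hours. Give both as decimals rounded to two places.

Regular 40.00 hours, overtime 10.30 hours

Mon: 7:09 AM–4:11 PM = 9 h 2 min
Tue: 11:19 AM–10:25 PM = 11 h 6 min
Wed: 6:08 AM–3:51 PM = 9 h 43 min
Thu: 7:12 AM–5:23 PM = 10 h 11 min
Fri: 9:17 AM–7:33 PM = 10 h 16 min
Total worked: 50 h 18 min = 50.30 h.
Threshold 40 h → overtime 10 h 18 min, regular 40 h 0 min.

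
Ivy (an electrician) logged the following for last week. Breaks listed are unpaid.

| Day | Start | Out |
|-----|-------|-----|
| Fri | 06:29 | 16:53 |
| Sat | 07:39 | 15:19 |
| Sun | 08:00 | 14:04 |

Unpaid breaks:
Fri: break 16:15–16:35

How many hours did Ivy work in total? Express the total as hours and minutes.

Fri: 06:29–16:53 = 10 h 24 min; less 20 min break → 10 h 4 min
Sat: 07:39–15:19 = 7 h 40 min
Sun: 08:00–14:04 = 6 h 4 min
Total: 10 h 4 min + 7 h 40 min + 6 h 4 min = 23 h 48 min.

23 h 48 min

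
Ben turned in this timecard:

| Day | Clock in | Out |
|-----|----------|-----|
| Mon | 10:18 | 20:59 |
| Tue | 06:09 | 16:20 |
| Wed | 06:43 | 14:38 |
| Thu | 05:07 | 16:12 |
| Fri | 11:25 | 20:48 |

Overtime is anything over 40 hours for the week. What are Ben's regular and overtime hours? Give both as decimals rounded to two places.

Mon: 10:18–20:59 = 10 h 41 min
Tue: 06:09–16:20 = 10 h 11 min
Wed: 06:43–14:38 = 7 h 55 min
Thu: 05:07–16:12 = 11 h 5 min
Fri: 11:25–20:48 = 9 h 23 min
Total worked: 49 h 15 min = 49.25 h.
Threshold 40 h → overtime 9 h 15 min, regular 40 h 0 min.

Regular 40.00 hours, overtime 9.25 hours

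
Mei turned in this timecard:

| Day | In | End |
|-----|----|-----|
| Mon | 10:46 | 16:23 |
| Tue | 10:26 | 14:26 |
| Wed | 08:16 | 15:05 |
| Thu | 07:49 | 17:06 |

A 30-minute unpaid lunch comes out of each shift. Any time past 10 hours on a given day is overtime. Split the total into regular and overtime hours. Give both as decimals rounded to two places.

Regular 23.72 hours, overtime 0.00 hours

Mon: 10:46–16:23 = 5 h 37 min; less 30 min break → 5 h 7 min
Tue: 10:26–14:26 = 4 h 0 min; less 30 min break → 3 h 30 min
Wed: 08:16–15:05 = 6 h 49 min; less 30 min break → 6 h 19 min
Thu: 07:49–17:06 = 9 h 17 min; less 30 min break → 8 h 47 min
Mon reg 5 h 7 min / OT 0 h 0 min; Tue reg 3 h 30 min / OT 0 h 0 min; Wed reg 6 h 19 min / OT 0 h 0 min; Thu reg 8 h 47 min / OT 0 h 0 min.
Totals: regular 23 h 43 min, overtime 0 h 0 min.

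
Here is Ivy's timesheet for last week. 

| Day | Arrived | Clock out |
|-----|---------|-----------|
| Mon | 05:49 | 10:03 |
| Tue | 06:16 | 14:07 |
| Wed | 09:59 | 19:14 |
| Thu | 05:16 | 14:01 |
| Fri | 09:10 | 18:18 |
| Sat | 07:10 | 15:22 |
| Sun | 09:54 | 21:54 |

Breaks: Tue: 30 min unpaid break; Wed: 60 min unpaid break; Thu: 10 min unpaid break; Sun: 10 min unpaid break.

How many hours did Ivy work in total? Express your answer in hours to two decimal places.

57.58 hours

Mon: 05:49–10:03 = 4 h 14 min
Tue: 06:16–14:07 = 7 h 51 min; less 30 min break → 7 h 21 min
Wed: 09:59–19:14 = 9 h 15 min; less 60 min break → 8 h 15 min
Thu: 05:16–14:01 = 8 h 45 min; less 10 min break → 8 h 35 min
Fri: 09:10–18:18 = 9 h 8 min
Sat: 07:10–15:22 = 8 h 12 min
Sun: 09:54–21:54 = 12 h 0 min; less 10 min break → 11 h 50 min
Total: 4 h 14 min + 7 h 21 min + 8 h 15 min + 8 h 35 min + 9 h 8 min + 8 h 12 min + 11 h 50 min = 57 h 35 min.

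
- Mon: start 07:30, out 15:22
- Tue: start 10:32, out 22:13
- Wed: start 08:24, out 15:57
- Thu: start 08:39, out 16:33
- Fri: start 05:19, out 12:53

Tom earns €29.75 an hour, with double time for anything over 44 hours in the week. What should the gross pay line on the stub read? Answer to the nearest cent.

Mon: 07:30–15:22 = 7 h 52 min
Tue: 10:32–22:13 = 11 h 41 min
Wed: 08:24–15:57 = 7 h 33 min
Thu: 08:39–16:33 = 7 h 54 min
Fri: 05:19–12:53 = 7 h 34 min
Total worked: 42 h 34 min = 2554 min.
Regular 42 h 34 min = 2554 min at €29.75/h; overtime 0 h 0 min = 0 min at €59.50/h.
Pay = (2554 × €29.75 + 0 × €59.50) ÷ 60 = €1266.36.

€1266.36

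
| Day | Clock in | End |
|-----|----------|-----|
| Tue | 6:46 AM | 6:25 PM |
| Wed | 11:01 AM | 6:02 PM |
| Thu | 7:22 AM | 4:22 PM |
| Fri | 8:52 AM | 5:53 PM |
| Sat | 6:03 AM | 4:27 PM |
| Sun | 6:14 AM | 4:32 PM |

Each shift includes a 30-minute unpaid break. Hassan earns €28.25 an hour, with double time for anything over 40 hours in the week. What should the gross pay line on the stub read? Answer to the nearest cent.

Tue: 6:46 AM–6:25 PM = 11 h 39 min; less 30 min break → 11 h 9 min
Wed: 11:01 AM–6:02 PM = 7 h 1 min; less 30 min break → 6 h 31 min
Thu: 7:22 AM–4:22 PM = 9 h 0 min; less 30 min break → 8 h 30 min
Fri: 8:52 AM–5:53 PM = 9 h 1 min; less 30 min break → 8 h 31 min
Sat: 6:03 AM–4:27 PM = 10 h 24 min; less 30 min break → 9 h 54 min
Sun: 6:14 AM–4:32 PM = 10 h 18 min; less 30 min break → 9 h 48 min
Total worked: 54 h 23 min = 3263 min.
Regular 40 h 0 min = 2400 min at €28.25/h; overtime 14 h 23 min = 863 min at €56.50/h.
Pay = (2400 × €28.25 + 863 × €56.50) ÷ 60 = €1942.66.

€1942.66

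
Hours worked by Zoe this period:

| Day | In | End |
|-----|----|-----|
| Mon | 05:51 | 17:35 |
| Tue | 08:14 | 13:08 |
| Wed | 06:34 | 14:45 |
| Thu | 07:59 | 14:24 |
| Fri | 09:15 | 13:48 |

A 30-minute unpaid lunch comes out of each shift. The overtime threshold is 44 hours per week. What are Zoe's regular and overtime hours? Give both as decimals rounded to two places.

Mon: 05:51–17:35 = 11 h 44 min; less 30 min break → 11 h 14 min
Tue: 08:14–13:08 = 4 h 54 min; less 30 min break → 4 h 24 min
Wed: 06:34–14:45 = 8 h 11 min; less 30 min break → 7 h 41 min
Thu: 07:59–14:24 = 6 h 25 min; less 30 min break → 5 h 55 min
Fri: 09:15–13:48 = 4 h 33 min; less 30 min break → 4 h 3 min
Total worked: 33 h 17 min = 33.28 h.
Threshold 44 h → overtime 0 h 0 min, regular 33 h 17 min.

Regular 33.28 hours, overtime 0.00 hours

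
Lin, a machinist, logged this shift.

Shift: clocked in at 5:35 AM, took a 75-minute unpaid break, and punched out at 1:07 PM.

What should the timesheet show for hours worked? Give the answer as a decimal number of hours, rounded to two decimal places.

Shift: 5:35 AM–1:07 PM = 7 h 32 min; less 75 min break → 6 h 17 min

6.28 hours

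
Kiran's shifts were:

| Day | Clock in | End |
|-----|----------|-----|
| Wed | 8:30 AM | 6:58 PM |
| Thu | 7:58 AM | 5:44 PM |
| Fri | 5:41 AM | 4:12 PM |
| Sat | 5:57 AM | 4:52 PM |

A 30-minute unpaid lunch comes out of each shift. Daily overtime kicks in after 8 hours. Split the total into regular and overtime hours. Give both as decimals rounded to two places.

Wed: 8:30 AM–6:58 PM = 10 h 28 min; less 30 min break → 9 h 58 min
Thu: 7:58 AM–5:44 PM = 9 h 46 min; less 30 min break → 9 h 16 min
Fri: 5:41 AM–4:12 PM = 10 h 31 min; less 30 min break → 10 h 1 min
Sat: 5:57 AM–4:52 PM = 10 h 55 min; less 30 min break → 10 h 25 min
Wed reg 8 h 0 min / OT 1 h 58 min; Thu reg 8 h 0 min / OT 1 h 16 min; Fri reg 8 h 0 min / OT 2 h 1 min; Sat reg 8 h 0 min / OT 2 h 25 min.
Totals: regular 32 h 0 min, overtime 7 h 40 min.

Regular 32.00 hours, overtime 7.67 hours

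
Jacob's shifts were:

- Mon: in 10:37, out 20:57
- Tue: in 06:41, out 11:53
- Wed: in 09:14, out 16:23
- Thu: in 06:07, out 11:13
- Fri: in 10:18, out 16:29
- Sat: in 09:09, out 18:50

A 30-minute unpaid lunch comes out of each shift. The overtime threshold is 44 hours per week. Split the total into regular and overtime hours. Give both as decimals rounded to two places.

Regular 40.65 hours, overtime 0.00 hours

Mon: 10:37–20:57 = 10 h 20 min; less 30 min break → 9 h 50 min
Tue: 06:41–11:53 = 5 h 12 min; less 30 min break → 4 h 42 min
Wed: 09:14–16:23 = 7 h 9 min; less 30 min break → 6 h 39 min
Thu: 06:07–11:13 = 5 h 6 min; less 30 min break → 4 h 36 min
Fri: 10:18–16:29 = 6 h 11 min; less 30 min break → 5 h 41 min
Sat: 09:09–18:50 = 9 h 41 min; less 30 min break → 9 h 11 min
Total worked: 40 h 39 min = 40.65 h.
Threshold 44 h → overtime 0 h 0 min, regular 40 h 39 min.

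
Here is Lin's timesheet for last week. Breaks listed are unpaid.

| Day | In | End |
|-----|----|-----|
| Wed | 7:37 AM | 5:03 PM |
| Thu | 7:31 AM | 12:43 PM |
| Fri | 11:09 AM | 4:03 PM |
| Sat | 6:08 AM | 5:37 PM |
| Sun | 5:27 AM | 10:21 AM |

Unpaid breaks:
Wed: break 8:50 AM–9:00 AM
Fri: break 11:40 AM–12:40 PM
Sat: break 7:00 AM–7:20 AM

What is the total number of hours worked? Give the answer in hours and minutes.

34 h 25 min

Wed: 7:37 AM–5:03 PM = 9 h 26 min; less 10 min break → 9 h 16 min
Thu: 7:31 AM–12:43 PM = 5 h 12 min
Fri: 11:09 AM–4:03 PM = 4 h 54 min; less 60 min break → 3 h 54 min
Sat: 6:08 AM–5:37 PM = 11 h 29 min; less 20 min break → 11 h 9 min
Sun: 5:27 AM–10:21 AM = 4 h 54 min
Total: 9 h 16 min + 5 h 12 min + 3 h 54 min + 11 h 9 min + 4 h 54 min = 34 h 25 min.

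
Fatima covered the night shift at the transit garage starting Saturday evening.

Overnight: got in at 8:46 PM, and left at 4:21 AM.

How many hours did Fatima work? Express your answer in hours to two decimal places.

Overnight: 8:46 PM → midnight = 3 h 14 min; midnight → 4:21 AM = 4 h 21 min; span 7 h 35 min

7.58 hours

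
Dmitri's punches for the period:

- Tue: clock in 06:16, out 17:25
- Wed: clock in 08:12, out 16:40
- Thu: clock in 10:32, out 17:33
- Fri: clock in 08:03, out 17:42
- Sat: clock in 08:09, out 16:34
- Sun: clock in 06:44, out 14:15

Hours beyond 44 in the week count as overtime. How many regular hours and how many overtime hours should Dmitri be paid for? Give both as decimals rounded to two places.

Tue: 06:16–17:25 = 11 h 9 min
Wed: 08:12–16:40 = 8 h 28 min
Thu: 10:32–17:33 = 7 h 1 min
Fri: 08:03–17:42 = 9 h 39 min
Sat: 08:09–16:34 = 8 h 25 min
Sun: 06:44–14:15 = 7 h 31 min
Total worked: 52 h 13 min = 52.22 h.
Threshold 44 h → overtime 8 h 13 min, regular 44 h 0 min.

Regular 44.00 hours, overtime 8.22 hours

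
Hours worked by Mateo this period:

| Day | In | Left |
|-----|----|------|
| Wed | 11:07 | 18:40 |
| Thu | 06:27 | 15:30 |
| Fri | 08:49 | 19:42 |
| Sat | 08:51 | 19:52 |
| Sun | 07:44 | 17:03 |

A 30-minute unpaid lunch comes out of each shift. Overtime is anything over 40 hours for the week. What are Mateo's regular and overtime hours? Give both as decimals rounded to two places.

Regular 40.00 hours, overtime 5.32 hours

Wed: 11:07–18:40 = 7 h 33 min; less 30 min break → 7 h 3 min
Thu: 06:27–15:30 = 9 h 3 min; less 30 min break → 8 h 33 min
Fri: 08:49–19:42 = 10 h 53 min; less 30 min break → 10 h 23 min
Sat: 08:51–19:52 = 11 h 1 min; less 30 min break → 10 h 31 min
Sun: 07:44–17:03 = 9 h 19 min; less 30 min break → 8 h 49 min
Total worked: 45 h 19 min = 45.32 h.
Threshold 40 h → overtime 5 h 19 min, regular 40 h 0 min.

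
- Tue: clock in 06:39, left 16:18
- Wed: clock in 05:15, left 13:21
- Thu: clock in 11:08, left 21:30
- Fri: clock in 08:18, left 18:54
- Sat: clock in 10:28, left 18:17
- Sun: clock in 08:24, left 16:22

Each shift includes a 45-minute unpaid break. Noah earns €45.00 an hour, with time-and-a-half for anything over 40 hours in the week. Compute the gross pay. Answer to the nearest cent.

Tue: 06:39–16:18 = 9 h 39 min; less 45 min break → 8 h 54 min
Wed: 05:15–13:21 = 8 h 6 min; less 45 min break → 7 h 21 min
Thu: 11:08–21:30 = 10 h 22 min; less 45 min break → 9 h 37 min
Fri: 08:18–18:54 = 10 h 36 min; less 45 min break → 9 h 51 min
Sat: 10:28–18:17 = 7 h 49 min; less 45 min break → 7 h 4 min
Sun: 08:24–16:22 = 7 h 58 min; less 45 min break → 7 h 13 min
Total worked: 50 h 0 min = 3000 min.
Regular 40 h 0 min = 2400 min at €45.00/h; overtime 10 h 0 min = 600 min at €67.50/h.
Pay = (2400 × €45.00 + 600 × €67.50) ÷ 60 = €2475.00.

€2475.00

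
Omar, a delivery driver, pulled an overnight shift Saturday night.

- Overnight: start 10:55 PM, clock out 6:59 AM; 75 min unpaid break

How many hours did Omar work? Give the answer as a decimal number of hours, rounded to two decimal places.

6.82 hours

Overnight: 10:55 PM → midnight = 1 h 5 min; midnight → 6:59 AM = 6 h 59 min; span 8 h 4 min; less 75 min break → 6 h 49 min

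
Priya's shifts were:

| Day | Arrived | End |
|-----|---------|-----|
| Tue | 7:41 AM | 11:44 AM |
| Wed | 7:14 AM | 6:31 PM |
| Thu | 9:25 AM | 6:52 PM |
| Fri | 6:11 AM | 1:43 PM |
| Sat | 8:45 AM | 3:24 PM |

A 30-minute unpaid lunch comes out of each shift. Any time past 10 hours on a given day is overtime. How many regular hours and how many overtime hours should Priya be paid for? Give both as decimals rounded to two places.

Tue: 7:41 AM–11:44 AM = 4 h 3 min; less 30 min break → 3 h 33 min
Wed: 7:14 AM–6:31 PM = 11 h 17 min; less 30 min break → 10 h 47 min
Thu: 9:25 AM–6:52 PM = 9 h 27 min; less 30 min break → 8 h 57 min
Fri: 6:11 AM–1:43 PM = 7 h 32 min; less 30 min break → 7 h 2 min
Sat: 8:45 AM–3:24 PM = 6 h 39 min; less 30 min break → 6 h 9 min
Tue reg 3 h 33 min / OT 0 h 0 min; Wed reg 10 h 0 min / OT 0 h 47 min; Thu reg 8 h 57 min / OT 0 h 0 min; Fri reg 7 h 2 min / OT 0 h 0 min; Sat reg 6 h 9 min / OT 0 h 0 min.
Totals: regular 35 h 41 min, overtime 0 h 47 min.

Regular 35.68 hours, overtime 0.78 hours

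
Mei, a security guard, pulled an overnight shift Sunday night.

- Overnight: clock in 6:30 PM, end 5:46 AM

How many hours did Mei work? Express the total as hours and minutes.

Overnight: 6:30 PM → midnight = 5 h 30 min; midnight → 5:46 AM = 5 h 46 min; span 11 h 16 min

11 h 16 min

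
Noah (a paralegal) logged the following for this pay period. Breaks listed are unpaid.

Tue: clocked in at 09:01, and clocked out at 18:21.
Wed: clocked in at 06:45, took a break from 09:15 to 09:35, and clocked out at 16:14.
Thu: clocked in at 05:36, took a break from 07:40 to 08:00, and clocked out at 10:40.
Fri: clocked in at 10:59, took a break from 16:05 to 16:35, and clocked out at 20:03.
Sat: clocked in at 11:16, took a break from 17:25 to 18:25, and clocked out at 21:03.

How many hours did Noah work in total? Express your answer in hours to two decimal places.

Tue: 09:01–18:21 = 9 h 20 min
Wed: 06:45–16:14 = 9 h 29 min; less 20 min break → 9 h 9 min
Thu: 05:36–10:40 = 5 h 4 min; less 20 min break → 4 h 44 min
Fri: 10:59–20:03 = 9 h 4 min; less 30 min break → 8 h 34 min
Sat: 11:16–21:03 = 9 h 47 min; less 60 min break → 8 h 47 min
Total: 9 h 20 min + 9 h 9 min + 4 h 44 min + 8 h 34 min + 8 h 47 min = 40 h 34 min.

40.57 hours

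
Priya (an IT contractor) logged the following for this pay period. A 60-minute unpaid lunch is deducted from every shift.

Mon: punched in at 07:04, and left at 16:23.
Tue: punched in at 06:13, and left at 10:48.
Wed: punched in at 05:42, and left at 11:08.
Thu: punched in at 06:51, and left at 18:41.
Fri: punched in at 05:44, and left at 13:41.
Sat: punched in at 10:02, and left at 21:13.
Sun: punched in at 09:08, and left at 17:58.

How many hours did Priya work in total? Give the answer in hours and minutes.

52 h 8 min

Mon: 07:04–16:23 = 9 h 19 min; less 60 min break → 8 h 19 min
Tue: 06:13–10:48 = 4 h 35 min; less 60 min break → 3 h 35 min
Wed: 05:42–11:08 = 5 h 26 min; less 60 min break → 4 h 26 min
Thu: 06:51–18:41 = 11 h 50 min; less 60 min break → 10 h 50 min
Fri: 05:44–13:41 = 7 h 57 min; less 60 min break → 6 h 57 min
Sat: 10:02–21:13 = 11 h 11 min; less 60 min break → 10 h 11 min
Sun: 09:08–17:58 = 8 h 50 min; less 60 min break → 7 h 50 min
Total: 8 h 19 min + 3 h 35 min + 4 h 26 min + 10 h 50 min + 6 h 57 min + 10 h 11 min + 7 h 50 min = 52 h 8 min.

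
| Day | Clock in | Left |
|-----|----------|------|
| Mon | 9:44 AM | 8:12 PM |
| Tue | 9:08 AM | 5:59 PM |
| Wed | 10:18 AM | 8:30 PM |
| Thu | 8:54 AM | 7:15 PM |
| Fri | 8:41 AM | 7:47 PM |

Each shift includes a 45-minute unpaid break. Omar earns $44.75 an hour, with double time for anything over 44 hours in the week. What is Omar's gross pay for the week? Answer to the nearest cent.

Mon: 9:44 AM–8:12 PM = 10 h 28 min; less 45 min break → 9 h 43 min
Tue: 9:08 AM–5:59 PM = 8 h 51 min; less 45 min break → 8 h 6 min
Wed: 10:18 AM–8:30 PM = 10 h 12 min; less 45 min break → 9 h 27 min
Thu: 8:54 AM–7:15 PM = 10 h 21 min; less 45 min break → 9 h 36 min
Fri: 8:41 AM–7:47 PM = 11 h 6 min; less 45 min break → 10 h 21 min
Total worked: 47 h 13 min = 2833 min.
Regular 44 h 0 min = 2640 min at $44.75/h; overtime 3 h 13 min = 193 min at $89.50/h.
Pay = (2640 × $44.75 + 193 × $89.50) ÷ 60 = $2256.89.

$2256.89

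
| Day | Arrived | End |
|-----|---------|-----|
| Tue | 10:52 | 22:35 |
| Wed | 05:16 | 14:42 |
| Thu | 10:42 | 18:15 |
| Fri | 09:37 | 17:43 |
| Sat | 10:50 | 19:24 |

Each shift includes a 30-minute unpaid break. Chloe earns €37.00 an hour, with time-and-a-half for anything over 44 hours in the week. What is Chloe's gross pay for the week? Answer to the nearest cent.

€1586.07

Tue: 10:52–22:35 = 11 h 43 min; less 30 min break → 11 h 13 min
Wed: 05:16–14:42 = 9 h 26 min; less 30 min break → 8 h 56 min
Thu: 10:42–18:15 = 7 h 33 min; less 30 min break → 7 h 3 min
Fri: 09:37–17:43 = 8 h 6 min; less 30 min break → 7 h 36 min
Sat: 10:50–19:24 = 8 h 34 min; less 30 min break → 8 h 4 min
Total worked: 42 h 52 min = 2572 min.
Regular 42 h 52 min = 2572 min at €37.00/h; overtime 0 h 0 min = 0 min at €55.50/h.
Pay = (2572 × €37.00 + 0 × €55.50) ÷ 60 = €1586.07.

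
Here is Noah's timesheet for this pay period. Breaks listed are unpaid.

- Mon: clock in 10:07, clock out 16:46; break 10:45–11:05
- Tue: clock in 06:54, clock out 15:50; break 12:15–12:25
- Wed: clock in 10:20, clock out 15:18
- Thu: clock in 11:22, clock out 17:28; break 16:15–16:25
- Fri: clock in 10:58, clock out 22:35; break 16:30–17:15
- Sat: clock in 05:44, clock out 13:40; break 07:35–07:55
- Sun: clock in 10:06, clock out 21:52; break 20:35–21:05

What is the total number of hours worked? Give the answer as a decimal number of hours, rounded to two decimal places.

55.72 hours

Mon: 10:07–16:46 = 6 h 39 min; less 20 min break → 6 h 19 min
Tue: 06:54–15:50 = 8 h 56 min; less 10 min break → 8 h 46 min
Wed: 10:20–15:18 = 4 h 58 min
Thu: 11:22–17:28 = 6 h 6 min; less 10 min break → 5 h 56 min
Fri: 10:58–22:35 = 11 h 37 min; less 45 min break → 10 h 52 min
Sat: 05:44–13:40 = 7 h 56 min; less 20 min break → 7 h 36 min
Sun: 10:06–21:52 = 11 h 46 min; less 30 min break → 11 h 16 min
Total: 6 h 19 min + 8 h 46 min + 4 h 58 min + 5 h 56 min + 10 h 52 min + 7 h 36 min + 11 h 16 min = 55 h 43 min.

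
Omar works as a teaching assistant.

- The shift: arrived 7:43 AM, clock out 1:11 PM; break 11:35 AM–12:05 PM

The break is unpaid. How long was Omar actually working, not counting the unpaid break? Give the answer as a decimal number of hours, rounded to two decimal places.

The shift: 7:43 AM–1:11 PM = 5 h 28 min; less 30 min break → 4 h 58 min

4.97 hours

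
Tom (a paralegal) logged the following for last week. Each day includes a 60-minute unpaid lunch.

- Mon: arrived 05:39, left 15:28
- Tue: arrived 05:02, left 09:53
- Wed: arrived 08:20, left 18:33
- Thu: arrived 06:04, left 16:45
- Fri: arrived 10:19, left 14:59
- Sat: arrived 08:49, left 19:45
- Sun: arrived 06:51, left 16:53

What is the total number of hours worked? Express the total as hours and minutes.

54 h 12 min

Mon: 05:39–15:28 = 9 h 49 min; less 60 min break → 8 h 49 min
Tue: 05:02–09:53 = 4 h 51 min; less 60 min break → 3 h 51 min
Wed: 08:20–18:33 = 10 h 13 min; less 60 min break → 9 h 13 min
Thu: 06:04–16:45 = 10 h 41 min; less 60 min break → 9 h 41 min
Fri: 10:19–14:59 = 4 h 40 min; less 60 min break → 3 h 40 min
Sat: 08:49–19:45 = 10 h 56 min; less 60 min break → 9 h 56 min
Sun: 06:51–16:53 = 10 h 2 min; less 60 min break → 9 h 2 min
Total: 8 h 49 min + 3 h 51 min + 9 h 13 min + 9 h 41 min + 3 h 40 min + 9 h 56 min + 9 h 2 min = 54 h 12 min.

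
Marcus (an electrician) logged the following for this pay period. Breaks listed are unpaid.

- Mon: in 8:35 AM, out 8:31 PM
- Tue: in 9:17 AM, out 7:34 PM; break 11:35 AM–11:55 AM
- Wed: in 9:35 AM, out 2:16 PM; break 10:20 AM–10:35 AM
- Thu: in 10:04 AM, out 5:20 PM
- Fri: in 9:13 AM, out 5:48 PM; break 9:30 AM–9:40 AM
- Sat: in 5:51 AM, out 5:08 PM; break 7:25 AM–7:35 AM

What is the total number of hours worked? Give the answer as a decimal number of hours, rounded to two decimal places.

Mon: 8:35 AM–8:31 PM = 11 h 56 min
Tue: 9:17 AM–7:34 PM = 10 h 17 min; less 20 min break → 9 h 57 min
Wed: 9:35 AM–2:16 PM = 4 h 41 min; less 15 min break → 4 h 26 min
Thu: 10:04 AM–5:20 PM = 7 h 16 min
Fri: 9:13 AM–5:48 PM = 8 h 35 min; less 10 min break → 8 h 25 min
Sat: 5:51 AM–5:08 PM = 11 h 17 min; less 10 min break → 11 h 7 min
Total: 11 h 56 min + 9 h 57 min + 4 h 26 min + 7 h 16 min + 8 h 25 min + 11 h 7 min = 53 h 7 min.

53.12 hours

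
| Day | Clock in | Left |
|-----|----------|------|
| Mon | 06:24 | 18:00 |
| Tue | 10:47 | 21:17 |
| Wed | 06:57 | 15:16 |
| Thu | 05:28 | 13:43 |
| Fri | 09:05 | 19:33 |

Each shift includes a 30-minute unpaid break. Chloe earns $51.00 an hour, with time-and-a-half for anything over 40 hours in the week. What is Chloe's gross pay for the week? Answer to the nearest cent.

$2547.45

Mon: 06:24–18:00 = 11 h 36 min; less 30 min break → 11 h 6 min
Tue: 10:47–21:17 = 10 h 30 min; less 30 min break → 10 h 0 min
Wed: 06:57–15:16 = 8 h 19 min; less 30 min break → 7 h 49 min
Thu: 05:28–13:43 = 8 h 15 min; less 30 min break → 7 h 45 min
Fri: 09:05–19:33 = 10 h 28 min; less 30 min break → 9 h 58 min
Total worked: 46 h 38 min = 2798 min.
Regular 40 h 0 min = 2400 min at $51.00/h; overtime 6 h 38 min = 398 min at $76.50/h.
Pay = (2400 × $51.00 + 398 × $76.50) ÷ 60 = $2547.45.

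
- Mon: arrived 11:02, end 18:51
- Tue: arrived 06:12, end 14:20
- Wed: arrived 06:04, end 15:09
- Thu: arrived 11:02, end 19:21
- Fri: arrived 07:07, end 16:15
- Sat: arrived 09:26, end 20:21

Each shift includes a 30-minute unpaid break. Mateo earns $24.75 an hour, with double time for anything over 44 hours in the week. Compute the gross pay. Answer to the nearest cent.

Mon: 11:02–18:51 = 7 h 49 min; less 30 min break → 7 h 19 min
Tue: 06:12–14:20 = 8 h 8 min; less 30 min break → 7 h 38 min
Wed: 06:04–15:09 = 9 h 5 min; less 30 min break → 8 h 35 min
Thu: 11:02–19:21 = 8 h 19 min; less 30 min break → 7 h 49 min
Fri: 07:07–16:15 = 9 h 8 min; less 30 min break → 8 h 38 min
Sat: 09:26–20:21 = 10 h 55 min; less 30 min break → 10 h 25 min
Total worked: 50 h 24 min = 3024 min.
Regular 44 h 0 min = 2640 min at $24.75/h; overtime 6 h 24 min = 384 min at $49.50/h.
Pay = (2640 × $24.75 + 384 × $49.50) ÷ 60 = $1405.80.

$1405.80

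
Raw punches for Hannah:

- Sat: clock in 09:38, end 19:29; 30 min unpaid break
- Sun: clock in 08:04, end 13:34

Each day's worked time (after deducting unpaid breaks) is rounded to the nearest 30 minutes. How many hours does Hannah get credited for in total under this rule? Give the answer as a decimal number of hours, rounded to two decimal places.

Sat: 09:38–19:29 = 9 h 51 min − 30 min = 9 h 21 min → rounds to 9 h 30 min
Sun: 08:04–13:34 = 5 h 30 min → rounds to 5 h 30 min
Total credited: 15 h 0 min.

15.00 hours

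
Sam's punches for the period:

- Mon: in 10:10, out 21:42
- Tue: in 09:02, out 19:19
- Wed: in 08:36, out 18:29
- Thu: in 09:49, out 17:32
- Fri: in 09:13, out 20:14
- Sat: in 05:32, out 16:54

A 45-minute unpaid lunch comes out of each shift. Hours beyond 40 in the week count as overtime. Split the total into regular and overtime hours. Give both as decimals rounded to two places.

Regular 40.00 hours, overtime 17.30 hours

Mon: 10:10–21:42 = 11 h 32 min; less 45 min break → 10 h 47 min
Tue: 09:02–19:19 = 10 h 17 min; less 45 min break → 9 h 32 min
Wed: 08:36–18:29 = 9 h 53 min; less 45 min break → 9 h 8 min
Thu: 09:49–17:32 = 7 h 43 min; less 45 min break → 6 h 58 min
Fri: 09:13–20:14 = 11 h 1 min; less 45 min break → 10 h 16 min
Sat: 05:32–16:54 = 11 h 22 min; less 45 min break → 10 h 37 min
Total worked: 57 h 18 min = 57.30 h.
Threshold 40 h → overtime 17 h 18 min, regular 40 h 0 min.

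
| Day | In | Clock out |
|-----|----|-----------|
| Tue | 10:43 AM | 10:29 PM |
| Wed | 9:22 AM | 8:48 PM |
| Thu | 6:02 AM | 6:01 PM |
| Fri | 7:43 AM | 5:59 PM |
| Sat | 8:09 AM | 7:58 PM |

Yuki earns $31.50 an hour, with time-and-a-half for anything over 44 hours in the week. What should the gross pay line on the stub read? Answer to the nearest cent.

Tue: 10:43 AM–10:29 PM = 11 h 46 min
Wed: 9:22 AM–8:48 PM = 11 h 26 min
Thu: 6:02 AM–6:01 PM = 11 h 59 min
Fri: 7:43 AM–5:59 PM = 10 h 16 min
Sat: 8:09 AM–7:58 PM = 11 h 49 min
Total worked: 57 h 16 min = 3436 min.
Regular 44 h 0 min = 2640 min at $31.50/h; overtime 13 h 16 min = 796 min at $47.25/h.
Pay = (2640 × $31.50 + 796 × $47.25) ÷ 60 = $2012.85.

$2012.85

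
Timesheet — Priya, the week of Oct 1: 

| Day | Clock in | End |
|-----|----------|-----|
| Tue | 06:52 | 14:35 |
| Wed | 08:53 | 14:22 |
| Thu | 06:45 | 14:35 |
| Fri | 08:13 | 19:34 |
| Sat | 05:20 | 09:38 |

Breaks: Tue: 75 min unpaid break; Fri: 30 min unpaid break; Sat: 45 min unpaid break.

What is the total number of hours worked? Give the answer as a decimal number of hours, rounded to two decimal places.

Tue: 06:52–14:35 = 7 h 43 min; less 75 min break → 6 h 28 min
Wed: 08:53–14:22 = 5 h 29 min
Thu: 06:45–14:35 = 7 h 50 min
Fri: 08:13–19:34 = 11 h 21 min; less 30 min break → 10 h 51 min
Sat: 05:20–09:38 = 4 h 18 min; less 45 min break → 3 h 33 min
Total: 6 h 28 min + 5 h 29 min + 7 h 50 min + 10 h 51 min + 3 h 33 min = 34 h 11 min.

34.18 hours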